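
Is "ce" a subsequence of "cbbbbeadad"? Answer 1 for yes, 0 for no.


Check if "ce" is a subsequence of "cbbbbeadad"
Greedy scan:
  Position 0 ('c'): matches sub[0] = 'c'
  Position 1 ('b'): no match needed
  Position 2 ('b'): no match needed
  Position 3 ('b'): no match needed
  Position 4 ('b'): no match needed
  Position 5 ('e'): matches sub[1] = 'e'
  Position 6 ('a'): no match needed
  Position 7 ('d'): no match needed
  Position 8 ('a'): no match needed
  Position 9 ('d'): no match needed
All 2 characters matched => is a subsequence

1


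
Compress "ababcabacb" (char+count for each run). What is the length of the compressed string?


Input: ababcabacb
Runs:
  'a' x 1 => "a1"
  'b' x 1 => "b1"
  'a' x 1 => "a1"
  'b' x 1 => "b1"
  'c' x 1 => "c1"
  'a' x 1 => "a1"
  'b' x 1 => "b1"
  'a' x 1 => "a1"
  'c' x 1 => "c1"
  'b' x 1 => "b1"
Compressed: "a1b1a1b1c1a1b1a1c1b1"
Compressed length: 20

20


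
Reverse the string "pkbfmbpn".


Input: pkbfmbpn
Reading characters right to left:
  Position 7: 'n'
  Position 6: 'p'
  Position 5: 'b'
  Position 4: 'm'
  Position 3: 'f'
  Position 2: 'b'
  Position 1: 'k'
  Position 0: 'p'
Reversed: npbmfbkp

npbmfbkp


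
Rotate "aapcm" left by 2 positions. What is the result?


Input: "aapcm", rotate left by 2
First 2 characters: "aa"
Remaining characters: "pcm"
Concatenate remaining + first: "pcm" + "aa" = "pcmaa"

pcmaa


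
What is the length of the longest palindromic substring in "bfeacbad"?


Input: "bfeacbad"
Checking substrings for palindromes:
  No multi-char palindromic substrings found
Longest palindromic substring: "b" with length 1

1


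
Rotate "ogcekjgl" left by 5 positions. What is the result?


Input: "ogcekjgl", rotate left by 5
First 5 characters: "ogcek"
Remaining characters: "jgl"
Concatenate remaining + first: "jgl" + "ogcek" = "jglogcek"

jglogcek


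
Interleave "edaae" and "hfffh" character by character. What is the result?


Interleaving "edaae" and "hfffh":
  Position 0: 'e' from first, 'h' from second => "eh"
  Position 1: 'd' from first, 'f' from second => "df"
  Position 2: 'a' from first, 'f' from second => "af"
  Position 3: 'a' from first, 'f' from second => "af"
  Position 4: 'e' from first, 'h' from second => "eh"
Result: ehdfafafeh

ehdfafafeh


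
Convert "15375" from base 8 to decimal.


Input: "15375" in base 8
Positional expansion:
  Digit '1' (value 1) x 8^4 = 4096
  Digit '5' (value 5) x 8^3 = 2560
  Digit '3' (value 3) x 8^2 = 192
  Digit '7' (value 7) x 8^1 = 56
  Digit '5' (value 5) x 8^0 = 5
Sum = 6909

6909


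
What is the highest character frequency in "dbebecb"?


Input: dbebecb
Character counts:
  'b': 3
  'c': 1
  'd': 1
  'e': 2
Maximum frequency: 3

3


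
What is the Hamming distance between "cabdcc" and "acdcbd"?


Comparing "cabdcc" and "acdcbd" position by position:
  Position 0: 'c' vs 'a' => differ
  Position 1: 'a' vs 'c' => differ
  Position 2: 'b' vs 'd' => differ
  Position 3: 'd' vs 'c' => differ
  Position 4: 'c' vs 'b' => differ
  Position 5: 'c' vs 'd' => differ
Total differences (Hamming distance): 6

6


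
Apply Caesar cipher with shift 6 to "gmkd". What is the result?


Caesar cipher: shift "gmkd" by 6
  'g' (pos 6) + 6 = pos 12 = 'm'
  'm' (pos 12) + 6 = pos 18 = 's'
  'k' (pos 10) + 6 = pos 16 = 'q'
  'd' (pos 3) + 6 = pos 9 = 'j'
Result: msqj

msqj


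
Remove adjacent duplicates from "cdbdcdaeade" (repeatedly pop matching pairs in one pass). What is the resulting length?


Input: cdbdcdaeade
Stack-based adjacent duplicate removal:
  Read 'c': push. Stack: c
  Read 'd': push. Stack: cd
  Read 'b': push. Stack: cdb
  Read 'd': push. Stack: cdbd
  Read 'c': push. Stack: cdbdc
  Read 'd': push. Stack: cdbdcd
  Read 'a': push. Stack: cdbdcda
  Read 'e': push. Stack: cdbdcdae
  Read 'a': push. Stack: cdbdcdaea
  Read 'd': push. Stack: cdbdcdaead
  Read 'e': push. Stack: cdbdcdaeade
Final stack: "cdbdcdaeade" (length 11)

11


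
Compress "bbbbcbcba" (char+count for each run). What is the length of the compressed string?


Input: bbbbcbcba
Runs:
  'b' x 4 => "b4"
  'c' x 1 => "c1"
  'b' x 1 => "b1"
  'c' x 1 => "c1"
  'b' x 1 => "b1"
  'a' x 1 => "a1"
Compressed: "b4c1b1c1b1a1"
Compressed length: 12

12


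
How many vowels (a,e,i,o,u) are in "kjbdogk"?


Input: kjbdogk
Checking each character:
  'k' at position 0: consonant
  'j' at position 1: consonant
  'b' at position 2: consonant
  'd' at position 3: consonant
  'o' at position 4: vowel (running total: 1)
  'g' at position 5: consonant
  'k' at position 6: consonant
Total vowels: 1

1


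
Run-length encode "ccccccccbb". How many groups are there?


Input: ccccccccbb
Scanning for consecutive runs:
  Group 1: 'c' x 8 (positions 0-7)
  Group 2: 'b' x 2 (positions 8-9)
Total groups: 2

2


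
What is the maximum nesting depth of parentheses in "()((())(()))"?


Input: "()((())(()))"
Tracking depth:
  Position 0 '(': depth becomes 1
  Position 1 ')': depth becomes 0
  Position 2 '(': depth becomes 1
  Position 3 '(': depth becomes 2
  Position 4 '(': depth becomes 3
  Position 5 ')': depth becomes 2
  Position 6 ')': depth becomes 1
  Position 7 '(': depth becomes 2
  Position 8 '(': depth becomes 3
  Position 9 ')': depth becomes 2
  Position 10 ')': depth becomes 1
  Position 11 ')': depth becomes 0
Maximum depth reached: 3

3


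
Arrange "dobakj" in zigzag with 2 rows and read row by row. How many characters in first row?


Zigzag "dobakj" into 2 rows:
Placing characters:
  'd' => row 0
  'o' => row 1
  'b' => row 0
  'a' => row 1
  'k' => row 0
  'j' => row 1
Rows:
  Row 0: "dbk"
  Row 1: "oaj"
First row length: 3

3


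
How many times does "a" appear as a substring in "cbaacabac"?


Searching for "a" in "cbaacabac"
Scanning each position:
  Position 0: "c" => no
  Position 1: "b" => no
  Position 2: "a" => MATCH
  Position 3: "a" => MATCH
  Position 4: "c" => no
  Position 5: "a" => MATCH
  Position 6: "b" => no
  Position 7: "a" => MATCH
  Position 8: "c" => no
Total occurrences: 4

4


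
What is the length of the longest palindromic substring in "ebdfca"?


Input: "ebdfca"
Checking substrings for palindromes:
  No multi-char palindromic substrings found
Longest palindromic substring: "e" with length 1

1


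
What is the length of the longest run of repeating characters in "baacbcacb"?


Input: "baacbcacb"
Scanning for longest run:
  Position 1 ('a'): new char, reset run to 1
  Position 2 ('a'): continues run of 'a', length=2
  Position 3 ('c'): new char, reset run to 1
  Position 4 ('b'): new char, reset run to 1
  Position 5 ('c'): new char, reset run to 1
  Position 6 ('a'): new char, reset run to 1
  Position 7 ('c'): new char, reset run to 1
  Position 8 ('b'): new char, reset run to 1
Longest run: 'a' with length 2

2


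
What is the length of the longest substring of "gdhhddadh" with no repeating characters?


Input: "gdhhddadh"
Sliding window (track last position of each char):
  Position 0 ('g'): window [0,0] length 1 -- new best
  Position 1 ('d'): window [0,1] length 2 -- new best
  Position 2 ('h'): window [0,2] length 3 -- new best
  Position 3 ('h'): repeat (last at 2), move window start to 3
  Position 3 ('h'): window [3,3] length 1
  Position 4 ('d'): window [3,4] length 2
  Position 5 ('d'): repeat (last at 4), move window start to 5
  Position 5 ('d'): window [5,5] length 1
  Position 6 ('a'): window [5,6] length 2
  Position 7 ('d'): repeat (last at 5), move window start to 6
  Position 7 ('d'): window [6,7] length 2
  Position 8 ('h'): window [6,8] length 3
Longest substring with no repeats: "gdh" with length 3

3


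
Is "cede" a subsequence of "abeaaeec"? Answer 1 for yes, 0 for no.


Check if "cede" is a subsequence of "abeaaeec"
Greedy scan:
  Position 0 ('a'): no match needed
  Position 1 ('b'): no match needed
  Position 2 ('e'): no match needed
  Position 3 ('a'): no match needed
  Position 4 ('a'): no match needed
  Position 5 ('e'): no match needed
  Position 6 ('e'): no match needed
  Position 7 ('c'): matches sub[0] = 'c'
Only matched 1/4 characters => not a subsequence

0


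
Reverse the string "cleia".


Input: cleia
Reading characters right to left:
  Position 4: 'a'
  Position 3: 'i'
  Position 2: 'e'
  Position 1: 'l'
  Position 0: 'c'
Reversed: aielc

aielc


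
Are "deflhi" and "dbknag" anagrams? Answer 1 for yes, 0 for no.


Strings: "deflhi", "dbknag"
Sorted first:  defhil
Sorted second: abdgkn
Differ at position 0: 'd' vs 'a' => not anagrams

0


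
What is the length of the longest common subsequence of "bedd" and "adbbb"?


LCS of "bedd" and "adbbb"
DP table:
           a    d    b    b    b
      0    0    0    0    0    0
  b   0    0    0    1    1    1
  e   0    0    0    1    1    1
  d   0    0    1    1    1    1
  d   0    0    1    1    1    1
LCS length = dp[4][5] = 1

1


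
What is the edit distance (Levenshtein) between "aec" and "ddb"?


Computing edit distance: "aec" -> "ddb"
DP table:
           d    d    b
      0    1    2    3
  a   1    1    2    3
  e   2    2    2    3
  c   3    3    3    3
Edit distance = dp[3][3] = 3

3


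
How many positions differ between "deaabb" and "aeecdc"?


Comparing "deaabb" and "aeecdc" position by position:
  Position 0: 'd' vs 'a' => DIFFER
  Position 1: 'e' vs 'e' => same
  Position 2: 'a' vs 'e' => DIFFER
  Position 3: 'a' vs 'c' => DIFFER
  Position 4: 'b' vs 'd' => DIFFER
  Position 5: 'b' vs 'c' => DIFFER
Positions that differ: 5

5


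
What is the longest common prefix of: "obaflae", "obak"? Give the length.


Words: obaflae, obak
  Position 0: all 'o' => match
  Position 1: all 'b' => match
  Position 2: all 'a' => match
  Position 3: ('f', 'k') => mismatch, stop
LCP = "oba" (length 3)

3


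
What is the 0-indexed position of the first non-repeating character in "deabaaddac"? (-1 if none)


Input: deabaaddac
Character frequencies:
  'a': 4
  'b': 1
  'c': 1
  'd': 3
  'e': 1
Scanning left to right for freq == 1:
  Position 0 ('d'): freq=3, skip
  Position 1 ('e'): unique! => answer = 1

1


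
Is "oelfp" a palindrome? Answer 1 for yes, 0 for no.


Input: oelfp
Reversed: pfleo
  Compare pos 0 ('o') with pos 4 ('p'): MISMATCH
  Compare pos 1 ('e') with pos 3 ('f'): MISMATCH
Result: not a palindrome

0


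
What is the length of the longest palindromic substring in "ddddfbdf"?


Input: "ddddfbdf"
Checking substrings for palindromes:
  [0:4] "dddd" (len 4) => palindrome
  [0:3] "ddd" (len 3) => palindrome
  [1:4] "ddd" (len 3) => palindrome
  [0:2] "dd" (len 2) => palindrome
  [1:3] "dd" (len 2) => palindrome
  [2:4] "dd" (len 2) => palindrome
Longest palindromic substring: "dddd" with length 4

4


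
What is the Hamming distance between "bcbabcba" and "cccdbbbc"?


Comparing "bcbabcba" and "cccdbbbc" position by position:
  Position 0: 'b' vs 'c' => differ
  Position 1: 'c' vs 'c' => same
  Position 2: 'b' vs 'c' => differ
  Position 3: 'a' vs 'd' => differ
  Position 4: 'b' vs 'b' => same
  Position 5: 'c' vs 'b' => differ
  Position 6: 'b' vs 'b' => same
  Position 7: 'a' vs 'c' => differ
Total differences (Hamming distance): 5

5


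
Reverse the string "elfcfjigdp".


Input: elfcfjigdp
Reading characters right to left:
  Position 9: 'p'
  Position 8: 'd'
  Position 7: 'g'
  Position 6: 'i'
  Position 5: 'j'
  Position 4: 'f'
  Position 3: 'c'
  Position 2: 'f'
  Position 1: 'l'
  Position 0: 'e'
Reversed: pdgijfcfle

pdgijfcfle


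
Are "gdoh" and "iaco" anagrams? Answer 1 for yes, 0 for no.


Strings: "gdoh", "iaco"
Sorted first:  dgho
Sorted second: acio
Differ at position 0: 'd' vs 'a' => not anagrams

0


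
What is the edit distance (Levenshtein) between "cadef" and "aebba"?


Computing edit distance: "cadef" -> "aebba"
DP table:
           a    e    b    b    a
      0    1    2    3    4    5
  c   1    1    2    3    4    5
  a   2    1    2    3    4    4
  d   3    2    2    3    4    5
  e   4    3    2    3    4    5
  f   5    4    3    3    4    5
Edit distance = dp[5][5] = 5

5


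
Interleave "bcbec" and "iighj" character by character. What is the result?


Interleaving "bcbec" and "iighj":
  Position 0: 'b' from first, 'i' from second => "bi"
  Position 1: 'c' from first, 'i' from second => "ci"
  Position 2: 'b' from first, 'g' from second => "bg"
  Position 3: 'e' from first, 'h' from second => "eh"
  Position 4: 'c' from first, 'j' from second => "cj"
Result: bicibgehcj

bicibgehcj


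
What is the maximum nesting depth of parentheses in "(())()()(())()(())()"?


Input: "(())()()(())()(())()"
Tracking depth:
  Position 0 '(': depth becomes 1
  Position 1 '(': depth becomes 2
  Position 2 ')': depth becomes 1
  Position 3 ')': depth becomes 0
  Position 4 '(': depth becomes 1
  Position 5 ')': depth becomes 0
  Position 6 '(': depth becomes 1
  Position 7 ')': depth becomes 0
  Position 8 '(': depth becomes 1
  Position 9 '(': depth becomes 2
  Position 10 ')': depth becomes 1
  Position 11 ')': depth becomes 0
  Position 12 '(': depth becomes 1
  Position 13 ')': depth becomes 0
  Position 14 '(': depth becomes 1
  Position 15 '(': depth becomes 2
  Position 16 ')': depth becomes 1
  Position 17 ')': depth becomes 0
  Position 18 '(': depth becomes 1
  Position 19 ')': depth becomes 0
Maximum depth reached: 2

2


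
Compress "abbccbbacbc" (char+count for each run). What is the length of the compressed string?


Input: abbccbbacbc
Runs:
  'a' x 1 => "a1"
  'b' x 2 => "b2"
  'c' x 2 => "c2"
  'b' x 2 => "b2"
  'a' x 1 => "a1"
  'c' x 1 => "c1"
  'b' x 1 => "b1"
  'c' x 1 => "c1"
Compressed: "a1b2c2b2a1c1b1c1"
Compressed length: 16

16


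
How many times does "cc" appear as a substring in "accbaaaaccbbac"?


Searching for "cc" in "accbaaaaccbbac"
Scanning each position:
  Position 0: "ac" => no
  Position 1: "cc" => MATCH
  Position 2: "cb" => no
  Position 3: "ba" => no
  Position 4: "aa" => no
  Position 5: "aa" => no
  Position 6: "aa" => no
  Position 7: "ac" => no
  Position 8: "cc" => MATCH
  Position 9: "cb" => no
  Position 10: "bb" => no
  Position 11: "ba" => no
  Position 12: "ac" => no
Total occurrences: 2

2


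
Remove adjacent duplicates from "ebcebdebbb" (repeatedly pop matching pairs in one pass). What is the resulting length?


Input: ebcebdebbb
Stack-based adjacent duplicate removal:
  Read 'e': push. Stack: e
  Read 'b': push. Stack: eb
  Read 'c': push. Stack: ebc
  Read 'e': push. Stack: ebce
  Read 'b': push. Stack: ebceb
  Read 'd': push. Stack: ebcebd
  Read 'e': push. Stack: ebcebde
  Read 'b': push. Stack: ebcebdeb
  Read 'b': matches stack top 'b' => pop. Stack: ebcebde
  Read 'b': push. Stack: ebcebdeb
Final stack: "ebcebdeb" (length 8)

8


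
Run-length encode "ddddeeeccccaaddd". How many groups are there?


Input: ddddeeeccccaaddd
Scanning for consecutive runs:
  Group 1: 'd' x 4 (positions 0-3)
  Group 2: 'e' x 3 (positions 4-6)
  Group 3: 'c' x 4 (positions 7-10)
  Group 4: 'a' x 2 (positions 11-12)
  Group 5: 'd' x 3 (positions 13-15)
Total groups: 5

5


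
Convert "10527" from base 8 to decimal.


Input: "10527" in base 8
Positional expansion:
  Digit '1' (value 1) x 8^4 = 4096
  Digit '0' (value 0) x 8^3 = 0
  Digit '5' (value 5) x 8^2 = 320
  Digit '2' (value 2) x 8^1 = 16
  Digit '7' (value 7) x 8^0 = 7
Sum = 4439

4439


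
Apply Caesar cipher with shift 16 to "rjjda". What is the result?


Caesar cipher: shift "rjjda" by 16
  'r' (pos 17) + 16 = pos 7 = 'h'
  'j' (pos 9) + 16 = pos 25 = 'z'
  'j' (pos 9) + 16 = pos 25 = 'z'
  'd' (pos 3) + 16 = pos 19 = 't'
  'a' (pos 0) + 16 = pos 16 = 'q'
Result: hzztq

hzztq


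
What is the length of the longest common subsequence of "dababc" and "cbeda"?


LCS of "dababc" and "cbeda"
DP table:
           c    b    e    d    a
      0    0    0    0    0    0
  d   0    0    0    0    1    1
  a   0    0    0    0    1    2
  b   0    0    1    1    1    2
  a   0    0    1    1    1    2
  b   0    0    1    1    1    2
  c   0    1    1    1    1    2
LCS length = dp[6][5] = 2

2


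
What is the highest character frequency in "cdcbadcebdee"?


Input: cdcbadcebdee
Character counts:
  'a': 1
  'b': 2
  'c': 3
  'd': 3
  'e': 3
Maximum frequency: 3

3


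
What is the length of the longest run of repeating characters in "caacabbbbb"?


Input: "caacabbbbb"
Scanning for longest run:
  Position 1 ('a'): new char, reset run to 1
  Position 2 ('a'): continues run of 'a', length=2
  Position 3 ('c'): new char, reset run to 1
  Position 4 ('a'): new char, reset run to 1
  Position 5 ('b'): new char, reset run to 1
  Position 6 ('b'): continues run of 'b', length=2
  Position 7 ('b'): continues run of 'b', length=3
  Position 8 ('b'): continues run of 'b', length=4
  Position 9 ('b'): continues run of 'b', length=5
Longest run: 'b' with length 5

5


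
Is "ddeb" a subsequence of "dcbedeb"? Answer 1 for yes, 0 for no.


Check if "ddeb" is a subsequence of "dcbedeb"
Greedy scan:
  Position 0 ('d'): matches sub[0] = 'd'
  Position 1 ('c'): no match needed
  Position 2 ('b'): no match needed
  Position 3 ('e'): no match needed
  Position 4 ('d'): matches sub[1] = 'd'
  Position 5 ('e'): matches sub[2] = 'e'
  Position 6 ('b'): matches sub[3] = 'b'
All 4 characters matched => is a subsequence

1


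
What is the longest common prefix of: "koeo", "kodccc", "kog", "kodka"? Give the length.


Words: koeo, kodccc, kog, kodka
  Position 0: all 'k' => match
  Position 1: all 'o' => match
  Position 2: ('e', 'd', 'g', 'd') => mismatch, stop
LCP = "ko" (length 2)

2


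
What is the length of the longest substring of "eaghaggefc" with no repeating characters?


Input: "eaghaggefc"
Sliding window (track last position of each char):
  Position 0 ('e'): window [0,0] length 1 -- new best
  Position 1 ('a'): window [0,1] length 2 -- new best
  Position 2 ('g'): window [0,2] length 3 -- new best
  Position 3 ('h'): window [0,3] length 4 -- new best
  Position 4 ('a'): repeat (last at 1), move window start to 2
  Position 4 ('a'): window [2,4] length 3
  Position 5 ('g'): repeat (last at 2), move window start to 3
  Position 5 ('g'): window [3,5] length 3
  Position 6 ('g'): repeat (last at 5), move window start to 6
  Position 6 ('g'): window [6,6] length 1
  Position 7 ('e'): window [6,7] length 2
  Position 8 ('f'): window [6,8] length 3
  Position 9 ('c'): window [6,9] length 4
Longest substring with no repeats: "eagh" with length 4

4


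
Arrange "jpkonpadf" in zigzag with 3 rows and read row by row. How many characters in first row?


Zigzag "jpkonpadf" into 3 rows:
Placing characters:
  'j' => row 0
  'p' => row 1
  'k' => row 2
  'o' => row 1
  'n' => row 0
  'p' => row 1
  'a' => row 2
  'd' => row 1
  'f' => row 0
Rows:
  Row 0: "jnf"
  Row 1: "popd"
  Row 2: "ka"
First row length: 3

3


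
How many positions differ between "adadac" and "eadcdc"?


Comparing "adadac" and "eadcdc" position by position:
  Position 0: 'a' vs 'e' => DIFFER
  Position 1: 'd' vs 'a' => DIFFER
  Position 2: 'a' vs 'd' => DIFFER
  Position 3: 'd' vs 'c' => DIFFER
  Position 4: 'a' vs 'd' => DIFFER
  Position 5: 'c' vs 'c' => same
Positions that differ: 5

5


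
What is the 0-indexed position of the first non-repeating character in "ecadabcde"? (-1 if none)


Input: ecadabcde
Character frequencies:
  'a': 2
  'b': 1
  'c': 2
  'd': 2
  'e': 2
Scanning left to right for freq == 1:
  Position 0 ('e'): freq=2, skip
  Position 1 ('c'): freq=2, skip
  Position 2 ('a'): freq=2, skip
  Position 3 ('d'): freq=2, skip
  Position 4 ('a'): freq=2, skip
  Position 5 ('b'): unique! => answer = 5

5


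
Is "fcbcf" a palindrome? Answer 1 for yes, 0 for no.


Input: fcbcf
Reversed: fcbcf
  Compare pos 0 ('f') with pos 4 ('f'): match
  Compare pos 1 ('c') with pos 3 ('c'): match
Result: palindrome

1


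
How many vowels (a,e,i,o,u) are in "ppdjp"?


Input: ppdjp
Checking each character:
  'p' at position 0: consonant
  'p' at position 1: consonant
  'd' at position 2: consonant
  'j' at position 3: consonant
  'p' at position 4: consonant
Total vowels: 0

0


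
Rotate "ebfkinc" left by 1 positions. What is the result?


Input: "ebfkinc", rotate left by 1
First 1 characters: "e"
Remaining characters: "bfkinc"
Concatenate remaining + first: "bfkinc" + "e" = "bfkince"

bfkince


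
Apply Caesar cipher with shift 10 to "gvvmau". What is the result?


Caesar cipher: shift "gvvmau" by 10
  'g' (pos 6) + 10 = pos 16 = 'q'
  'v' (pos 21) + 10 = pos 5 = 'f'
  'v' (pos 21) + 10 = pos 5 = 'f'
  'm' (pos 12) + 10 = pos 22 = 'w'
  'a' (pos 0) + 10 = pos 10 = 'k'
  'u' (pos 20) + 10 = pos 4 = 'e'
Result: qffwke

qffwke


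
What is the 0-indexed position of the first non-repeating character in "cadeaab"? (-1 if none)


Input: cadeaab
Character frequencies:
  'a': 3
  'b': 1
  'c': 1
  'd': 1
  'e': 1
Scanning left to right for freq == 1:
  Position 0 ('c'): unique! => answer = 0

0


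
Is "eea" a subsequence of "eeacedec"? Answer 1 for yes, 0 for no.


Check if "eea" is a subsequence of "eeacedec"
Greedy scan:
  Position 0 ('e'): matches sub[0] = 'e'
  Position 1 ('e'): matches sub[1] = 'e'
  Position 2 ('a'): matches sub[2] = 'a'
  Position 3 ('c'): no match needed
  Position 4 ('e'): no match needed
  Position 5 ('d'): no match needed
  Position 6 ('e'): no match needed
  Position 7 ('c'): no match needed
All 3 characters matched => is a subsequence

1


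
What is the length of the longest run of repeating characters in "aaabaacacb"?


Input: "aaabaacacb"
Scanning for longest run:
  Position 1 ('a'): continues run of 'a', length=2
  Position 2 ('a'): continues run of 'a', length=3
  Position 3 ('b'): new char, reset run to 1
  Position 4 ('a'): new char, reset run to 1
  Position 5 ('a'): continues run of 'a', length=2
  Position 6 ('c'): new char, reset run to 1
  Position 7 ('a'): new char, reset run to 1
  Position 8 ('c'): new char, reset run to 1
  Position 9 ('b'): new char, reset run to 1
Longest run: 'a' with length 3

3


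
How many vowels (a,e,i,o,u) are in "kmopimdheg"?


Input: kmopimdheg
Checking each character:
  'k' at position 0: consonant
  'm' at position 1: consonant
  'o' at position 2: vowel (running total: 1)
  'p' at position 3: consonant
  'i' at position 4: vowel (running total: 2)
  'm' at position 5: consonant
  'd' at position 6: consonant
  'h' at position 7: consonant
  'e' at position 8: vowel (running total: 3)
  'g' at position 9: consonant
Total vowels: 3

3


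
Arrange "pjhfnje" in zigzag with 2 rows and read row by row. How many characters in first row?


Zigzag "pjhfnje" into 2 rows:
Placing characters:
  'p' => row 0
  'j' => row 1
  'h' => row 0
  'f' => row 1
  'n' => row 0
  'j' => row 1
  'e' => row 0
Rows:
  Row 0: "phne"
  Row 1: "jfj"
First row length: 4

4


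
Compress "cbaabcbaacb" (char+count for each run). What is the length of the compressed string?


Input: cbaabcbaacb
Runs:
  'c' x 1 => "c1"
  'b' x 1 => "b1"
  'a' x 2 => "a2"
  'b' x 1 => "b1"
  'c' x 1 => "c1"
  'b' x 1 => "b1"
  'a' x 2 => "a2"
  'c' x 1 => "c1"
  'b' x 1 => "b1"
Compressed: "c1b1a2b1c1b1a2c1b1"
Compressed length: 18

18


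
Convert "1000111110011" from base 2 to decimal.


Input: "1000111110011" in base 2
Positional expansion:
  Digit '1' (value 1) x 2^12 = 4096
  Digit '0' (value 0) x 2^11 = 0
  Digit '0' (value 0) x 2^10 = 0
  Digit '0' (value 0) x 2^9 = 0
  Digit '1' (value 1) x 2^8 = 256
  Digit '1' (value 1) x 2^7 = 128
  Digit '1' (value 1) x 2^6 = 64
  Digit '1' (value 1) x 2^5 = 32
  Digit '1' (value 1) x 2^4 = 16
  Digit '0' (value 0) x 2^3 = 0
  Digit '0' (value 0) x 2^2 = 0
  Digit '1' (value 1) x 2^1 = 2
  Digit '1' (value 1) x 2^0 = 1
Sum = 4595

4595


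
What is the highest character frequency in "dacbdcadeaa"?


Input: dacbdcadeaa
Character counts:
  'a': 4
  'b': 1
  'c': 2
  'd': 3
  'e': 1
Maximum frequency: 4

4


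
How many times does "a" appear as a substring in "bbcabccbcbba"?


Searching for "a" in "bbcabccbcbba"
Scanning each position:
  Position 0: "b" => no
  Position 1: "b" => no
  Position 2: "c" => no
  Position 3: "a" => MATCH
  Position 4: "b" => no
  Position 5: "c" => no
  Position 6: "c" => no
  Position 7: "b" => no
  Position 8: "c" => no
  Position 9: "b" => no
  Position 10: "b" => no
  Position 11: "a" => MATCH
Total occurrences: 2

2


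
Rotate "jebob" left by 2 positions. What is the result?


Input: "jebob", rotate left by 2
First 2 characters: "je"
Remaining characters: "bob"
Concatenate remaining + first: "bob" + "je" = "bobje"

bobje


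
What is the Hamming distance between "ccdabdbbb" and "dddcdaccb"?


Comparing "ccdabdbbb" and "dddcdaccb" position by position:
  Position 0: 'c' vs 'd' => differ
  Position 1: 'c' vs 'd' => differ
  Position 2: 'd' vs 'd' => same
  Position 3: 'a' vs 'c' => differ
  Position 4: 'b' vs 'd' => differ
  Position 5: 'd' vs 'a' => differ
  Position 6: 'b' vs 'c' => differ
  Position 7: 'b' vs 'c' => differ
  Position 8: 'b' vs 'b' => same
Total differences (Hamming distance): 7

7


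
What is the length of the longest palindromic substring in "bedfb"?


Input: "bedfb"
Checking substrings for palindromes:
  No multi-char palindromic substrings found
Longest palindromic substring: "b" with length 1

1


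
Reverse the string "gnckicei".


Input: gnckicei
Reading characters right to left:
  Position 7: 'i'
  Position 6: 'e'
  Position 5: 'c'
  Position 4: 'i'
  Position 3: 'k'
  Position 2: 'c'
  Position 1: 'n'
  Position 0: 'g'
Reversed: iecikcng

iecikcng


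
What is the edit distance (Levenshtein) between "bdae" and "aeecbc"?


Computing edit distance: "bdae" -> "aeecbc"
DP table:
           a    e    e    c    b    c
      0    1    2    3    4    5    6
  b   1    1    2    3    4    4    5
  d   2    2    2    3    4    5    5
  a   3    2    3    3    4    5    6
  e   4    3    2    3    4    5    6
Edit distance = dp[4][6] = 6

6


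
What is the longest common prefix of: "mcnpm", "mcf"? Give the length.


Words: mcnpm, mcf
  Position 0: all 'm' => match
  Position 1: all 'c' => match
  Position 2: ('n', 'f') => mismatch, stop
LCP = "mc" (length 2)

2


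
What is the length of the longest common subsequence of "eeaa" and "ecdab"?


LCS of "eeaa" and "ecdab"
DP table:
           e    c    d    a    b
      0    0    0    0    0    0
  e   0    1    1    1    1    1
  e   0    1    1    1    1    1
  a   0    1    1    1    2    2
  a   0    1    1    1    2    2
LCS length = dp[4][5] = 2

2


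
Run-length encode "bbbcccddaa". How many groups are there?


Input: bbbcccddaa
Scanning for consecutive runs:
  Group 1: 'b' x 3 (positions 0-2)
  Group 2: 'c' x 3 (positions 3-5)
  Group 3: 'd' x 2 (positions 6-7)
  Group 4: 'a' x 2 (positions 8-9)
Total groups: 4

4


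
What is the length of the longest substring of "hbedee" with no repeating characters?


Input: "hbedee"
Sliding window (track last position of each char):
  Position 0 ('h'): window [0,0] length 1 -- new best
  Position 1 ('b'): window [0,1] length 2 -- new best
  Position 2 ('e'): window [0,2] length 3 -- new best
  Position 3 ('d'): window [0,3] length 4 -- new best
  Position 4 ('e'): repeat (last at 2), move window start to 3
  Position 4 ('e'): window [3,4] length 2
  Position 5 ('e'): repeat (last at 4), move window start to 5
  Position 5 ('e'): window [5,5] length 1
Longest substring with no repeats: "hbed" with length 4

4


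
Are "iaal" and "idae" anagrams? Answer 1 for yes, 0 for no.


Strings: "iaal", "idae"
Sorted first:  aail
Sorted second: adei
Differ at position 1: 'a' vs 'd' => not anagrams

0


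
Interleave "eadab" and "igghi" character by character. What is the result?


Interleaving "eadab" and "igghi":
  Position 0: 'e' from first, 'i' from second => "ei"
  Position 1: 'a' from first, 'g' from second => "ag"
  Position 2: 'd' from first, 'g' from second => "dg"
  Position 3: 'a' from first, 'h' from second => "ah"
  Position 4: 'b' from first, 'i' from second => "bi"
Result: eiagdgahbi

eiagdgahbi


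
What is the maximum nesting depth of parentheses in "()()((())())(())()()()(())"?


Input: "()()((())())(())()()()(())"
Tracking depth:
  Position 0 '(': depth becomes 1
  Position 1 ')': depth becomes 0
  Position 2 '(': depth becomes 1
  Position 3 ')': depth becomes 0
  Position 4 '(': depth becomes 1
  Position 5 '(': depth becomes 2
  Position 6 '(': depth becomes 3
  Position 7 ')': depth becomes 2
  Position 8 ')': depth becomes 1
  Position 9 '(': depth becomes 2
  Position 10 ')': depth becomes 1
  Position 11 ')': depth becomes 0
  Position 12 '(': depth becomes 1
  Position 13 '(': depth becomes 2
  Position 14 ')': depth becomes 1
  Position 15 ')': depth becomes 0
  Position 16 '(': depth becomes 1
  Position 17 ')': depth becomes 0
  Position 18 '(': depth becomes 1
  Position 19 ')': depth becomes 0
  Position 20 '(': depth becomes 1
  Position 21 ')': depth becomes 0
  Position 22 '(': depth becomes 1
  Position 23 '(': depth becomes 2
  Position 24 ')': depth becomes 1
  Position 25 ')': depth becomes 0
Maximum depth reached: 3

3


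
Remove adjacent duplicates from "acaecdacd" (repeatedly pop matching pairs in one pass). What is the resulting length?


Input: acaecdacd
Stack-based adjacent duplicate removal:
  Read 'a': push. Stack: a
  Read 'c': push. Stack: ac
  Read 'a': push. Stack: aca
  Read 'e': push. Stack: acae
  Read 'c': push. Stack: acaec
  Read 'd': push. Stack: acaecd
  Read 'a': push. Stack: acaecda
  Read 'c': push. Stack: acaecdac
  Read 'd': push. Stack: acaecdacd
Final stack: "acaecdacd" (length 9)

9


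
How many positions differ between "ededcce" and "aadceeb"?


Comparing "ededcce" and "aadceeb" position by position:
  Position 0: 'e' vs 'a' => DIFFER
  Position 1: 'd' vs 'a' => DIFFER
  Position 2: 'e' vs 'd' => DIFFER
  Position 3: 'd' vs 'c' => DIFFER
  Position 4: 'c' vs 'e' => DIFFER
  Position 5: 'c' vs 'e' => DIFFER
  Position 6: 'e' vs 'b' => DIFFER
Positions that differ: 7

7


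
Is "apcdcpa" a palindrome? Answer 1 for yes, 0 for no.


Input: apcdcpa
Reversed: apcdcpa
  Compare pos 0 ('a') with pos 6 ('a'): match
  Compare pos 1 ('p') with pos 5 ('p'): match
  Compare pos 2 ('c') with pos 4 ('c'): match
Result: palindrome

1


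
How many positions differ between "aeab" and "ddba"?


Comparing "aeab" and "ddba" position by position:
  Position 0: 'a' vs 'd' => DIFFER
  Position 1: 'e' vs 'd' => DIFFER
  Position 2: 'a' vs 'b' => DIFFER
  Position 3: 'b' vs 'a' => DIFFER
Positions that differ: 4

4


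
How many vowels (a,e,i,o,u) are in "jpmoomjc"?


Input: jpmoomjc
Checking each character:
  'j' at position 0: consonant
  'p' at position 1: consonant
  'm' at position 2: consonant
  'o' at position 3: vowel (running total: 1)
  'o' at position 4: vowel (running total: 2)
  'm' at position 5: consonant
  'j' at position 6: consonant
  'c' at position 7: consonant
Total vowels: 2

2


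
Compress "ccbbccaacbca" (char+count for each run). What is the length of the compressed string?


Input: ccbbccaacbca
Runs:
  'c' x 2 => "c2"
  'b' x 2 => "b2"
  'c' x 2 => "c2"
  'a' x 2 => "a2"
  'c' x 1 => "c1"
  'b' x 1 => "b1"
  'c' x 1 => "c1"
  'a' x 1 => "a1"
Compressed: "c2b2c2a2c1b1c1a1"
Compressed length: 16

16


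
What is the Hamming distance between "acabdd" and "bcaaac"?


Comparing "acabdd" and "bcaaac" position by position:
  Position 0: 'a' vs 'b' => differ
  Position 1: 'c' vs 'c' => same
  Position 2: 'a' vs 'a' => same
  Position 3: 'b' vs 'a' => differ
  Position 4: 'd' vs 'a' => differ
  Position 5: 'd' vs 'c' => differ
Total differences (Hamming distance): 4

4


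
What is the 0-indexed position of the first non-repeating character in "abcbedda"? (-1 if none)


Input: abcbedda
Character frequencies:
  'a': 2
  'b': 2
  'c': 1
  'd': 2
  'e': 1
Scanning left to right for freq == 1:
  Position 0 ('a'): freq=2, skip
  Position 1 ('b'): freq=2, skip
  Position 2 ('c'): unique! => answer = 2

2


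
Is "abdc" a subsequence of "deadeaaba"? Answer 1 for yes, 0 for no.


Check if "abdc" is a subsequence of "deadeaaba"
Greedy scan:
  Position 0 ('d'): no match needed
  Position 1 ('e'): no match needed
  Position 2 ('a'): matches sub[0] = 'a'
  Position 3 ('d'): no match needed
  Position 4 ('e'): no match needed
  Position 5 ('a'): no match needed
  Position 6 ('a'): no match needed
  Position 7 ('b'): matches sub[1] = 'b'
  Position 8 ('a'): no match needed
Only matched 2/4 characters => not a subsequence

0


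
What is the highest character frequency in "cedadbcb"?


Input: cedadbcb
Character counts:
  'a': 1
  'b': 2
  'c': 2
  'd': 2
  'e': 1
Maximum frequency: 2

2


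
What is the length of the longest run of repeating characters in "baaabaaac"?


Input: "baaabaaac"
Scanning for longest run:
  Position 1 ('a'): new char, reset run to 1
  Position 2 ('a'): continues run of 'a', length=2
  Position 3 ('a'): continues run of 'a', length=3
  Position 4 ('b'): new char, reset run to 1
  Position 5 ('a'): new char, reset run to 1
  Position 6 ('a'): continues run of 'a', length=2
  Position 7 ('a'): continues run of 'a', length=3
  Position 8 ('c'): new char, reset run to 1
Longest run: 'a' with length 3

3


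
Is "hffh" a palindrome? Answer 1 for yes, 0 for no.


Input: hffh
Reversed: hffh
  Compare pos 0 ('h') with pos 3 ('h'): match
  Compare pos 1 ('f') with pos 2 ('f'): match
Result: palindrome

1


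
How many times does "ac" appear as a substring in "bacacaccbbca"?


Searching for "ac" in "bacacaccbbca"
Scanning each position:
  Position 0: "ba" => no
  Position 1: "ac" => MATCH
  Position 2: "ca" => no
  Position 3: "ac" => MATCH
  Position 4: "ca" => no
  Position 5: "ac" => MATCH
  Position 6: "cc" => no
  Position 7: "cb" => no
  Position 8: "bb" => no
  Position 9: "bc" => no
  Position 10: "ca" => no
Total occurrences: 3

3


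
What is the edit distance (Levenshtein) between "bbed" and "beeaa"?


Computing edit distance: "bbed" -> "beeaa"
DP table:
           b    e    e    a    a
      0    1    2    3    4    5
  b   1    0    1    2    3    4
  b   2    1    1    2    3    4
  e   3    2    1    1    2    3
  d   4    3    2    2    2    3
Edit distance = dp[4][5] = 3

3


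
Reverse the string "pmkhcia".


Input: pmkhcia
Reading characters right to left:
  Position 6: 'a'
  Position 5: 'i'
  Position 4: 'c'
  Position 3: 'h'
  Position 2: 'k'
  Position 1: 'm'
  Position 0: 'p'
Reversed: aichkmp

aichkmp


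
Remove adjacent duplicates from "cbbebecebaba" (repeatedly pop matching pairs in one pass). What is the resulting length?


Input: cbbebecebaba
Stack-based adjacent duplicate removal:
  Read 'c': push. Stack: c
  Read 'b': push. Stack: cb
  Read 'b': matches stack top 'b' => pop. Stack: c
  Read 'e': push. Stack: ce
  Read 'b': push. Stack: ceb
  Read 'e': push. Stack: cebe
  Read 'c': push. Stack: cebec
  Read 'e': push. Stack: cebece
  Read 'b': push. Stack: cebeceb
  Read 'a': push. Stack: cebeceba
  Read 'b': push. Stack: cebecebab
  Read 'a': push. Stack: cebecebaba
Final stack: "cebecebaba" (length 10)

10


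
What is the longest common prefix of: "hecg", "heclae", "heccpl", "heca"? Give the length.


Words: hecg, heclae, heccpl, heca
  Position 0: all 'h' => match
  Position 1: all 'e' => match
  Position 2: all 'c' => match
  Position 3: ('g', 'l', 'c', 'a') => mismatch, stop
LCP = "hec" (length 3)

3


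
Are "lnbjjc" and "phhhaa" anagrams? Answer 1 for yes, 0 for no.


Strings: "lnbjjc", "phhhaa"
Sorted first:  bcjjln
Sorted second: aahhhp
Differ at position 0: 'b' vs 'a' => not anagrams

0


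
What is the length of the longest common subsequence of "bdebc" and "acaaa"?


LCS of "bdebc" and "acaaa"
DP table:
           a    c    a    a    a
      0    0    0    0    0    0
  b   0    0    0    0    0    0
  d   0    0    0    0    0    0
  e   0    0    0    0    0    0
  b   0    0    0    0    0    0
  c   0    0    1    1    1    1
LCS length = dp[5][5] = 1

1


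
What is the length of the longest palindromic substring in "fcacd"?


Input: "fcacd"
Checking substrings for palindromes:
  [1:4] "cac" (len 3) => palindrome
Longest palindromic substring: "cac" with length 3

3


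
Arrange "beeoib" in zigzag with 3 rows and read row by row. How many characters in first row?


Zigzag "beeoib" into 3 rows:
Placing characters:
  'b' => row 0
  'e' => row 1
  'e' => row 2
  'o' => row 1
  'i' => row 0
  'b' => row 1
Rows:
  Row 0: "bi"
  Row 1: "eob"
  Row 2: "e"
First row length: 2

2


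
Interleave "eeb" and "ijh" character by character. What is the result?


Interleaving "eeb" and "ijh":
  Position 0: 'e' from first, 'i' from second => "ei"
  Position 1: 'e' from first, 'j' from second => "ej"
  Position 2: 'b' from first, 'h' from second => "bh"
Result: eiejbh

eiejbh


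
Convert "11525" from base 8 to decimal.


Input: "11525" in base 8
Positional expansion:
  Digit '1' (value 1) x 8^4 = 4096
  Digit '1' (value 1) x 8^3 = 512
  Digit '5' (value 5) x 8^2 = 320
  Digit '2' (value 2) x 8^1 = 16
  Digit '5' (value 5) x 8^0 = 5
Sum = 4949

4949


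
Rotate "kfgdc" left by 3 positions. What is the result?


Input: "kfgdc", rotate left by 3
First 3 characters: "kfg"
Remaining characters: "dc"
Concatenate remaining + first: "dc" + "kfg" = "dckfg"

dckfg


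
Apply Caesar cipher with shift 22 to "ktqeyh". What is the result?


Caesar cipher: shift "ktqeyh" by 22
  'k' (pos 10) + 22 = pos 6 = 'g'
  't' (pos 19) + 22 = pos 15 = 'p'
  'q' (pos 16) + 22 = pos 12 = 'm'
  'e' (pos 4) + 22 = pos 0 = 'a'
  'y' (pos 24) + 22 = pos 20 = 'u'
  'h' (pos 7) + 22 = pos 3 = 'd'
Result: gpmaud

gpmaud


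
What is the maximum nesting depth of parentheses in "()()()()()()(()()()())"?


Input: "()()()()()()(()()()())"
Tracking depth:
  Position 0 '(': depth becomes 1
  Position 1 ')': depth becomes 0
  Position 2 '(': depth becomes 1
  Position 3 ')': depth becomes 0
  Position 4 '(': depth becomes 1
  Position 5 ')': depth becomes 0
  Position 6 '(': depth becomes 1
  Position 7 ')': depth becomes 0
  Position 8 '(': depth becomes 1
  Position 9 ')': depth becomes 0
  Position 10 '(': depth becomes 1
  Position 11 ')': depth becomes 0
  Position 12 '(': depth becomes 1
  Position 13 '(': depth becomes 2
  Position 14 ')': depth becomes 1
  Position 15 '(': depth becomes 2
  Position 16 ')': depth becomes 1
  Position 17 '(': depth becomes 2
  Position 18 ')': depth becomes 1
  Position 19 '(': depth becomes 2
  Position 20 ')': depth becomes 1
  Position 21 ')': depth becomes 0
Maximum depth reached: 2

2


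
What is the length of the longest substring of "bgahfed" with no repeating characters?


Input: "bgahfed"
Sliding window (track last position of each char):
  Position 0 ('b'): window [0,0] length 1 -- new best
  Position 1 ('g'): window [0,1] length 2 -- new best
  Position 2 ('a'): window [0,2] length 3 -- new best
  Position 3 ('h'): window [0,3] length 4 -- new best
  Position 4 ('f'): window [0,4] length 5 -- new best
  Position 5 ('e'): window [0,5] length 6 -- new best
  Position 6 ('d'): window [0,6] length 7 -- new best
Longest substring with no repeats: "bgahfed" with length 7

7


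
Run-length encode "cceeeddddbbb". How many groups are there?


Input: cceeeddddbbb
Scanning for consecutive runs:
  Group 1: 'c' x 2 (positions 0-1)
  Group 2: 'e' x 3 (positions 2-4)
  Group 3: 'd' x 4 (positions 5-8)
  Group 4: 'b' x 3 (positions 9-11)
Total groups: 4

4


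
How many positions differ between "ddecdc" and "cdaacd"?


Comparing "ddecdc" and "cdaacd" position by position:
  Position 0: 'd' vs 'c' => DIFFER
  Position 1: 'd' vs 'd' => same
  Position 2: 'e' vs 'a' => DIFFER
  Position 3: 'c' vs 'a' => DIFFER
  Position 4: 'd' vs 'c' => DIFFER
  Position 5: 'c' vs 'd' => DIFFER
Positions that differ: 5

5


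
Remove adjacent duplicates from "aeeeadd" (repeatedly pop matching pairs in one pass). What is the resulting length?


Input: aeeeadd
Stack-based adjacent duplicate removal:
  Read 'a': push. Stack: a
  Read 'e': push. Stack: ae
  Read 'e': matches stack top 'e' => pop. Stack: a
  Read 'e': push. Stack: ae
  Read 'a': push. Stack: aea
  Read 'd': push. Stack: aead
  Read 'd': matches stack top 'd' => pop. Stack: aea
Final stack: "aea" (length 3)

3
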